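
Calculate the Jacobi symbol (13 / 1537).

1

Reciprocity: 13 ≡ 1 and 1537 ≡ 1 (mod 4), so (13/1537) = +(1537/13).
Reduce top mod 13: now compute (3/13).
Reciprocity: 3 ≡ 3 and 13 ≡ 1 (mod 4), so (3/13) = +(13/3).
Reduce top mod 3: now compute (1/3).
Reached (1/3) = 1. Collecting the sign flips along the way, the symbol is +1.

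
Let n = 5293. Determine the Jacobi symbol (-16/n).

First reduce: -16 ≡ 5277 (mod 5293).
Reciprocity: 5277 ≡ 1 and 5293 ≡ 1 (mod 4), so (5277/5293) = +(5293/5277).
Reduce top mod 5277: now compute (16/5277).
Pull out 2^4: since 5277 ≡ 5 (mod 8), (2/5277) = -1, so (2/5277)^4 = +1.
Reached (1/5277) = 1. Collecting the sign flips along the way, the symbol is +1.

1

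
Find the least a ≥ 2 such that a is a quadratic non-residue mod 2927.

5

(2/2927) = +1, so 2 is a residue.
(3/2927) = +1, so 3 is a residue.
(4/2927) = +1, so 4 is a residue.
(5/2927) = −1, so 5 is the smallest positive non-residue mod 2927.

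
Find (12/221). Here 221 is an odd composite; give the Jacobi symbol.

Pull out 2^2: since 221 ≡ 5 (mod 8), (2/221) = -1, so (2/221)^2 = +1.
Reciprocity: 3 ≡ 3 and 221 ≡ 1 (mod 4), so (3/221) = +(221/3).
Reduce top mod 3: now compute (2/3).
Pull out 2: since 3 ≡ 3 (mod 8), (2/3) = -1.
Reached (1/3) = 1. Collecting the sign flips along the way, the symbol is -1.

-1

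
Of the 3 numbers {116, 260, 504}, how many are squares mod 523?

(116/523) = +1 → QR.
(260/523) = -1 → non-residue.
(504/523) = -1 → non-residue.
Total quadratic residues among the 3: 1.

1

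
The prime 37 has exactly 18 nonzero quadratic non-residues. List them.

2,5,6,8,13,14,15,17,18,19,20,22,23,24,29,31,32,35

Square k = 1,…,18 (k and 37−k give the same square):
1²=1, 2²=4, 3²=9, 4²=16, 5²=25, 6²=36, 7²≡12, 8²≡27, 9²≡7, 10²≡26, 11²≡10, 12²≡33, 13²≡21, 14²≡11, 15²≡3, 16²≡34, 17²≡30, 18²≡28 (mod 37).
The residues are {1, 3, 4, 7, 9, 10, 11, 12, 16, 21, 25, 26, 27, 28, 30, 33, 34, 36}; the non-residues are the remaining 18 nonzero classes.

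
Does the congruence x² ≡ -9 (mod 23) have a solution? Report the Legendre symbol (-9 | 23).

First reduce: -9 ≡ 14 (mod 23).
Pull out 2: since 23 ≡ 7 (mod 8), (2/23) = +1.
Reciprocity: 7 ≡ 3 and 23 ≡ 3 (mod 4), so (7/23) = −(23/7).
Reduce top mod 7: now compute (2/7).
Pull out 2: since 7 ≡ 7 (mod 8), (2/7) = +1.
Reached (1/7) = 1. Collecting the sign flips along the way, the symbol is -1.

-1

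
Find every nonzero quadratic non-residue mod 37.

2, 5, 6, 8, 13, 14, 15, 17, 18, 19, 20, 22, 23, 24, 29, 31, 32, 35

Square k = 1,…,18 (k and 37−k give the same square):
1²=1, 2²=4, 3²=9, 4²=16, 5²=25, 6²=36, 7²≡12, 8²≡27, 9²≡7, 10²≡26, 11²≡10, 12²≡33, 13²≡21, 14²≡11, 15²≡3, 16²≡34, 17²≡30, 18²≡28 (mod 37).
The residues are {1, 3, 4, 7, 9, 10, 11, 12, 16, 21, 25, 26, 27, 28, 30, 33, 34, 36}; the non-residues are the remaining 18 nonzero classes.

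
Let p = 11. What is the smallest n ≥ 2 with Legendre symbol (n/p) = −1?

2

(2/11) = −1, so 2 is the smallest positive non-residue mod 11.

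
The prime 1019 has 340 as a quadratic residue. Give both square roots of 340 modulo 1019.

125, 894

Since 1019 ≡ 3 (mod 4), a square root of 340 is 340^((1019+1)/4) = 340^255 mod 1019.
Repeated squaring: 340^2≡453, 340^4≡390, 340^8≡269, 340^16≡12, 340^32≡144, 340^64≡356, 340^128≡380 (mod 1019).
340^255 = 340^(128+64+32+16+8+4+2+1) ≡ 125 (mod 1019).
Check: 125² = 15625 ≡ 340 (mod 1019). The two roots are 125 and 894.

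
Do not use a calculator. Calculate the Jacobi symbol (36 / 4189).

1

Pull out 2^2: since 4189 ≡ 5 (mod 8), (2/4189) = -1, so (2/4189)^2 = +1.
Reciprocity: 9 ≡ 1 and 4189 ≡ 1 (mod 4), so (9/4189) = +(4189/9).
Reduce top mod 9: now compute (4/9).
Pull out 2^2: since 9 ≡ 1 (mod 8), (2/9) = +1, so (2/9)^2 = +1.
Reached (1/9) = 1. Collecting the sign flips along the way, the symbol is +1.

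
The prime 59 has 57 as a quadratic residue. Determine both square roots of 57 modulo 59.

23, 36

Since 59 ≡ 3 (mod 4), a square root of 57 is 57^((59+1)/4) = 57^15 mod 59.
Repeated squaring: 57^2≡4, 57^4≡16, 57^8≡20 (mod 59).
57^15 = 57^(8+4+2+1) ≡ 36 (mod 59).
Check: 36² = 1296 ≡ 57 (mod 59). The two roots are 23 and 36.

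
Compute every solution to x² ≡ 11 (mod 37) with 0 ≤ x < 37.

37 ≡ 1 (mod 4), so we find a root by search.
Trying successive values, 14² = 196 ≡ 11 (mod 37). The other root is 37 − 14 = 23.

14, 23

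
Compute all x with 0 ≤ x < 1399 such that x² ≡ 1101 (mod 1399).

Since 1399 ≡ 3 (mod 4), a square root of 1101 is 1101^((1399+1)/4) = 1101^350 mod 1399.
Repeated squaring: 1101^2≡667, 1101^4≡7, 1101^8≡49, 1101^16≡1002, 1101^32≡921, 1101^64≡447, 1101^128≡1151, 1101^256≡1347 (mod 1399).
1101^350 = 1101^(256+64+16+8+4+2) ≡ 50 (mod 1399).
Check: 50² = 2500 ≡ 1101 (mod 1399). The two roots are 50 and 1349.

50, 1349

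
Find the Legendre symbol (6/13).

-1

Euler's criterion: (6/13) ≡ 6^6 (mod 13).
6^2 ≡ 10 (mod 13)
6^4 ≡ 9 (mod 13)
6^6 = 6^(4+2) ≡ 12 (mod 13).
Result is 12 ≡ −1, so (6/13) = −1.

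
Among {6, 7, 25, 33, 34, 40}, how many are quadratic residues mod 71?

3

(6/71) = +1 → QR.
(7/71) = -1 → non-residue.
(25/71) = +1 → QR.
(33/71) = -1 → non-residue.
(34/71) = -1 → non-residue.
(40/71) = +1 → QR.
Total quadratic residues among the 6: 3.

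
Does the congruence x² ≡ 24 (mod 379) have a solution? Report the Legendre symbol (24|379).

Pull out 2^3: since 379 ≡ 3 (mod 8), (2/379) = -1, so (2/379)^3 = -1.
Reciprocity: 3 ≡ 3 and 379 ≡ 3 (mod 4), so (3/379) = −(379/3).
Reduce top mod 3: now compute (1/3).
Reached (1/3) = 1. Collecting the sign flips along the way, the symbol is +1.

1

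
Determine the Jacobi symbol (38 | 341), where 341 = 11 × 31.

1

Pull out 2: since 341 ≡ 5 (mod 8), (2/341) = -1.
Reciprocity: 19 ≡ 3 and 341 ≡ 1 (mod 4), so (19/341) = +(341/19).
Reduce top mod 19: now compute (18/19).
Pull out 2: since 19 ≡ 3 (mod 8), (2/19) = -1.
Reciprocity: 9 ≡ 1 and 19 ≡ 3 (mod 4), so (9/19) = +(19/9).
Reduce top mod 9: now compute (1/9).
Reached (1/9) = 1. Collecting the sign flips along the way, the symbol is +1.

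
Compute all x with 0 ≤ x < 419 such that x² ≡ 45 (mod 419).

123, 296

Since 419 ≡ 3 (mod 4), a square root of 45 is 45^((419+1)/4) = 45^105 mod 419.
Repeated squaring: 45^2≡349, 45^4≡291, 45^8≡43, 45^16≡173, 45^32≡180, 45^64≡137 (mod 419).
45^105 = 45^(64+32+8+1) ≡ 123 (mod 419).
Check: 123² = 15129 ≡ 45 (mod 419). The two roots are 123 and 296.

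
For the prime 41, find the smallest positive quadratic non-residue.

3

(2/41) = +1, so 2 is a residue.
(3/41) = −1, so 3 is the smallest positive non-residue mod 41.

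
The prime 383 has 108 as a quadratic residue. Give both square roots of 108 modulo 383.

Since 383 ≡ 3 (mod 4), a square root of 108 is 108^((383+1)/4) = 108^96 mod 383.
Repeated squaring: 108^2≡174, 108^4≡19, 108^8≡361, 108^16≡101, 108^32≡243, 108^64≡67 (mod 383).
108^96 = 108^(64+32) ≡ 195 (mod 383).
Check: 195² = 38025 ≡ 108 (mod 383). The two roots are 188 and 195.

188, 195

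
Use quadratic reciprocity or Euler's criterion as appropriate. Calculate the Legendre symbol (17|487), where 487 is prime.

Euler's criterion: (17/487) ≡ 17^243 (mod 487).
17^2 ≡ 289 (mod 487)
17^4 ≡ 244 (mod 487)
17^8 ≡ 122 (mod 487)
17^16 ≡ 274 (mod 487)
17^32 ≡ 78 (mod 487)
17^64 ≡ 240 (mod 487)
17^128 ≡ 134 (mod 487)
17^243 = 17^(128+64+32+16+2+1) ≡ 486 (mod 487).
Result is 486 ≡ −1, so (17/487) = −1.

-1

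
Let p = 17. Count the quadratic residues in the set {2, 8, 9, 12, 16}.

4

(2/17) = +1 → QR.
(8/17) = +1 → QR.
(9/17) = +1 → QR.
(12/17) = -1 → non-residue.
(16/17) = +1 → QR.
Total quadratic residues among the 5: 4.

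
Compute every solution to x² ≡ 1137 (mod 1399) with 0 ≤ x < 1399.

230, 1169

Since 1399 ≡ 3 (mod 4), a square root of 1137 is 1137^((1399+1)/4) = 1137^350 mod 1399.
Repeated squaring: 1137^2≡93, 1137^4≡255, 1137^8≡671, 1137^16≡1162, 1137^32≡209, 1137^64≡312, 1137^128≡813, 1137^256≡641 (mod 1399).
1137^350 = 1137^(256+64+16+8+4+2) ≡ 230 (mod 1399).
Check: 230² = 52900 ≡ 1137 (mod 1399). The two roots are 230 and 1169.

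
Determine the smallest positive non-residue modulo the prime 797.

2

(2/797) = −1, so 2 is the smallest positive non-residue mod 797.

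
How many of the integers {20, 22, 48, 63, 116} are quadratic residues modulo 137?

2

(20/137) = -1 → non-residue.
(22/137) = +1 → QR.
(48/137) = -1 → non-residue.
(63/137) = +1 → QR.
(116/137) = -1 → non-residue.
Total quadratic residues among the 5: 2.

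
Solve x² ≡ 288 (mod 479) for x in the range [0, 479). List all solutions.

151, 328

Since 479 ≡ 3 (mod 4), a square root of 288 is 288^((479+1)/4) = 288^120 mod 479.
Repeated squaring: 288^2≡77, 288^4≡181, 288^8≡189, 288^16≡275, 288^32≡422, 288^64≡375 (mod 479).
288^120 = 288^(64+32+16+8) ≡ 151 (mod 479).
Check: 151² = 22801 ≡ 288 (mod 479). The two roots are 151 and 328.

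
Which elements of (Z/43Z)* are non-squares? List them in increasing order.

Square k = 1,…,21 (k and 43−k give the same square):
1²=1, 2²=4, 3²=9, 4²=16, 5²=25, 6²=36, 7²≡6, 8²≡21, 9²≡38, 10²≡14, 11²≡35, 12²≡15, 13²≡40, 14²≡24, 15²≡10, 16²≡41, 17²≡31, 18²≡23, 19²≡17, 20²≡13, 21²≡11 (mod 43).
The residues are {1, 4, 6, 9, 10, 11, 13, 14, 15, 16, 17, 21, 23, 24, 25, 31, 35, 36, 38, 40, 41}; the non-residues are the remaining 21 nonzero classes.

2, 3, 5, 7, 8, 12, 18, 19, 20, 22, 26, 27, 28, 29, 30, 32, 33, 34, 37, 39, 42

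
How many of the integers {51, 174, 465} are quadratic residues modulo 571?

(51/571) = +1 → QR.
(174/571) = +1 → QR.
(465/571) = -1 → non-residue.
Total quadratic residues among the 3: 2.

2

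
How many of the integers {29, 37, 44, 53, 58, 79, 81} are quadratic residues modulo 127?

(29/127) = -1 → non-residue.
(37/127) = +1 → QR.
(44/127) = +1 → QR.
(53/127) = -1 → non-residue.
(58/127) = -1 → non-residue.
(79/127) = +1 → QR.
(81/127) = +1 → QR.
Total quadratic residues among the 7: 4.

4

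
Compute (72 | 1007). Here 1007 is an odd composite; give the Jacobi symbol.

Pull out 2^3: since 1007 ≡ 7 (mod 8), (2/1007) = +1, so (2/1007)^3 = +1.
Reciprocity: 9 ≡ 1 and 1007 ≡ 3 (mod 4), so (9/1007) = +(1007/9).
Reduce top mod 9: now compute (8/9).
Pull out 2^3: since 9 ≡ 1 (mod 8), (2/9) = +1, so (2/9)^3 = +1.
Reached (1/9) = 1. Collecting the sign flips along the way, the symbol is +1.

1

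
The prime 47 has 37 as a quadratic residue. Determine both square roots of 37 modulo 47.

Since 47 ≡ 3 (mod 4), a square root of 37 is 37^((47+1)/4) = 37^12 mod 47.
Repeated squaring: 37^2≡6, 37^4≡36, 37^8≡27 (mod 47).
37^12 = 37^(8+4) ≡ 32 (mod 47).
Check: 32² = 1024 ≡ 37 (mod 47). The two roots are 15 and 32.

15, 32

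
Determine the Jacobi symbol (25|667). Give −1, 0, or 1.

1

Reciprocity: 25 ≡ 1 and 667 ≡ 3 (mod 4), so (25/667) = +(667/25).
Reduce top mod 25: now compute (17/25).
Reciprocity: 17 ≡ 1 and 25 ≡ 1 (mod 4), so (17/25) = +(25/17).
Reduce top mod 17: now compute (8/17).
Pull out 2^3: since 17 ≡ 1 (mod 8), (2/17) = +1, so (2/17)^3 = +1.
Reached (1/17) = 1. Collecting the sign flips along the way, the symbol is +1.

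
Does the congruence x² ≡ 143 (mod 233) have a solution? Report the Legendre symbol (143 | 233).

Euler's criterion: (143/233) ≡ 143^116 (mod 233).
143^2 ≡ 178 (mod 233)
143^4 ≡ 229 (mod 233)
143^8 ≡ 16 (mod 233)
143^16 ≡ 23 (mod 233)
143^32 ≡ 63 (mod 233)
143^64 ≡ 8 (mod 233)
143^116 = 143^(64+32+16+4) ≡ 232 (mod 233).
Result is 232 ≡ −1, so (143/233) = −1.

-1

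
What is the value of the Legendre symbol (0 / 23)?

Top reduces to 0: gcd > 1, so the symbol is 0.

0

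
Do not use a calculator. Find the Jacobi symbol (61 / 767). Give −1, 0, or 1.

Reciprocity: 61 ≡ 1 and 767 ≡ 3 (mod 4), so (61/767) = +(767/61).
Reduce top mod 61: now compute (35/61).
Reciprocity: 35 ≡ 3 and 61 ≡ 1 (mod 4), so (35/61) = +(61/35).
Reduce top mod 35: now compute (26/35).
Pull out 2: since 35 ≡ 3 (mod 8), (2/35) = -1.
Reciprocity: 13 ≡ 1 and 35 ≡ 3 (mod 4), so (13/35) = +(35/13).
Reduce top mod 13: now compute (9/13).
Reciprocity: 9 ≡ 1 and 13 ≡ 1 (mod 4), so (9/13) = +(13/9).
Reduce top mod 9: now compute (4/9).
Pull out 2^2: since 9 ≡ 1 (mod 8), (2/9) = +1, so (2/9)^2 = +1.
Reached (1/9) = 1. Collecting the sign flips along the way, the symbol is -1.

-1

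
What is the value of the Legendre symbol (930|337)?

Euler's criterion: (930/337) ≡ 256^168 (mod 337).
256^2 ≡ 158 (mod 337)
256^4 ≡ 26 (mod 337)
256^8 ≡ 2 (mod 337)
256^16 ≡ 4 (mod 337)
256^32 ≡ 16 (mod 337)
256^64 ≡ 256 (mod 337)
256^128 ≡ 158 (mod 337)
256^168 = 256^(128+32+8) ≡ 1 (mod 337).
Result is 1, so (930/337) = 1.

1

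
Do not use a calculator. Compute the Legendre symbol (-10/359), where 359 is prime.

Euler's criterion: (-10/359) ≡ 349^179 (mod 359).
349^2 ≡ 100 (mod 359)
349^4 ≡ 307 (mod 359)
349^8 ≡ 191 (mod 359)
349^16 ≡ 222 (mod 359)
349^32 ≡ 101 (mod 359)
349^64 ≡ 149 (mod 359)
349^128 ≡ 302 (mod 359)
349^179 = 349^(128+32+16+2+1) ≡ 358 (mod 359).
Result is 358 ≡ −1, so (-10/359) = −1.

-1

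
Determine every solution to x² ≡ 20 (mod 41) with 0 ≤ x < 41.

15, 26

41 ≡ 1 (mod 4), so we find a root by search.
Trying successive values, 15² = 225 ≡ 20 (mod 41). The other root is 41 − 15 = 26.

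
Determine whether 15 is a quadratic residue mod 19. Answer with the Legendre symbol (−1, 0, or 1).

Reciprocity: 15 ≡ 3 and 19 ≡ 3 (mod 4), so (15/19) = −(19/15).
Reduce top mod 15: now compute (4/15).
Pull out 2^2: since 15 ≡ 7 (mod 8), (2/15) = +1, so (2/15)^2 = +1.
Reached (1/15) = 1. Collecting the sign flips along the way, the symbol is -1.

-1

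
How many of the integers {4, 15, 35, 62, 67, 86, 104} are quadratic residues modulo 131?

4

(4/131) = +1 → QR.
(15/131) = +1 → QR.
(35/131) = +1 → QR.
(62/131) = +1 → QR.
(67/131) = -1 → non-residue.
(86/131) = -1 → non-residue.
(104/131) = -1 → non-residue.
Total quadratic residues among the 7: 4.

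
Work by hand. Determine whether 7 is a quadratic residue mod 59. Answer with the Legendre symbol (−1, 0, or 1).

1

Reciprocity: 7 ≡ 3 and 59 ≡ 3 (mod 4), so (7/59) = −(59/7).
Reduce top mod 7: now compute (3/7).
Reciprocity: 3 ≡ 3 and 7 ≡ 3 (mod 4), so (3/7) = −(7/3).
Reduce top mod 3: now compute (1/3).
Reached (1/3) = 1. Collecting the sign flips along the way, the symbol is +1.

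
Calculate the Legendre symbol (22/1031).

1

Pull out 2: since 1031 ≡ 7 (mod 8), (2/1031) = +1.
Reciprocity: 11 ≡ 3 and 1031 ≡ 3 (mod 4), so (11/1031) = −(1031/11).
Reduce top mod 11: now compute (8/11).
Pull out 2^3: since 11 ≡ 3 (mod 8), (2/11) = -1, so (2/11)^3 = -1.
Reached (1/11) = 1. Collecting the sign flips along the way, the symbol is +1.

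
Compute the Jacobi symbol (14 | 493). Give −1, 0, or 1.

1

Pull out 2: since 493 ≡ 5 (mod 8), (2/493) = -1.
Reciprocity: 7 ≡ 3 and 493 ≡ 1 (mod 4), so (7/493) = +(493/7).
Reduce top mod 7: now compute (3/7).
Reciprocity: 3 ≡ 3 and 7 ≡ 3 (mod 4), so (3/7) = −(7/3).
Reduce top mod 3: now compute (1/3).
Reached (1/3) = 1. Collecting the sign flips along the way, the symbol is +1.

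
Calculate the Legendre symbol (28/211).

-1

Pull out 2^2: since 211 ≡ 3 (mod 8), (2/211) = -1, so (2/211)^2 = +1.
Reciprocity: 7 ≡ 3 and 211 ≡ 3 (mod 4), so (7/211) = −(211/7).
Reduce top mod 7: now compute (1/7).
Reached (1/7) = 1. Collecting the sign flips along the way, the symbol is -1.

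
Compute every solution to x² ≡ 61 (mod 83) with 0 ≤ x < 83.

Since 83 ≡ 3 (mod 4), a square root of 61 is 61^((83+1)/4) = 61^21 mod 83.
Repeated squaring: 61^2≡69, 61^4≡30, 61^8≡70, 61^16≡3 (mod 83).
61^21 = 61^(16+4+1) ≡ 12 (mod 83).
Check: 12² = 144 ≡ 61 (mod 83). The two roots are 12 and 71.

12, 71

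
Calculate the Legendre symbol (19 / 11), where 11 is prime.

Euler's criterion: (19/11) ≡ 8^5 (mod 11).
8^2 ≡ 9 (mod 11)
8^4 ≡ 4 (mod 11)
8^5 = 8^(4+1) ≡ 10 (mod 11).
Result is 10 ≡ −1, so (19/11) = −1.

-1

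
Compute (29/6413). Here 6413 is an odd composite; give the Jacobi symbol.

1

Reciprocity: 29 ≡ 1 and 6413 ≡ 1 (mod 4), so (29/6413) = +(6413/29).
Reduce top mod 29: now compute (4/29).
Pull out 2^2: since 29 ≡ 5 (mod 8), (2/29) = -1, so (2/29)^2 = +1.
Reached (1/29) = 1. Collecting the sign flips along the way, the symbol is +1.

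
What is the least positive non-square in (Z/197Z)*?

(2/197) = −1, so 2 is the smallest positive non-residue mod 197.

2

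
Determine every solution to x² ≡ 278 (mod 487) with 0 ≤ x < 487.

Since 487 ≡ 3 (mod 4), a square root of 278 is 278^((487+1)/4) = 278^122 mod 487.
Repeated squaring: 278^2≡338, 278^4≡286, 278^8≡467, 278^16≡400, 278^32≡264, 278^64≡55 (mod 487).
278^122 = 278^(64+32+16+8+2) ≡ 256 (mod 487).
Check: 256² = 65536 ≡ 278 (mod 487). The two roots are 231 and 256.

231, 256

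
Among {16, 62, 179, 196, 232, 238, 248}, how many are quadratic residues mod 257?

5

(16/257) = +1 → QR.
(62/257) = +1 → QR.
(179/257) = -1 → non-residue.
(196/257) = +1 → QR.
(232/257) = +1 → QR.
(238/257) = -1 → non-residue.
(248/257) = +1 → QR.
Total quadratic residues among the 7: 5.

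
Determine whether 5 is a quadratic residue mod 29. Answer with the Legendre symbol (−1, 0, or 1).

1

Reciprocity: 5 ≡ 1 and 29 ≡ 1 (mod 4), so (5/29) = +(29/5).
Reduce top mod 5: now compute (4/5).
Pull out 2^2: since 5 ≡ 5 (mod 8), (2/5) = -1, so (2/5)^2 = +1.
Reached (1/5) = 1. Collecting the sign flips along the way, the symbol is +1.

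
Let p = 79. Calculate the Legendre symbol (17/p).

Euler's criterion: (17/79) ≡ 17^39 (mod 79).
17^2 ≡ 52 (mod 79)
17^4 ≡ 18 (mod 79)
17^8 ≡ 8 (mod 79)
17^16 ≡ 64 (mod 79)
17^32 ≡ 67 (mod 79)
17^39 = 17^(32+4+2+1) ≡ 78 (mod 79).
Result is 78 ≡ −1, so (17/79) = −1.

-1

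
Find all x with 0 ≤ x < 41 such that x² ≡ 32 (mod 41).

41 ≡ 1 (mod 4), so we find a root by search.
Trying successive values, 14² = 196 ≡ 32 (mod 41). The other root is 41 − 14 = 27.

14, 27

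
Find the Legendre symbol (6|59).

Euler's criterion: (6/59) ≡ 6^29 (mod 59).
6^2 ≡ 36 (mod 59)
6^4 ≡ 57 (mod 59)
6^8 ≡ 4 (mod 59)
6^16 ≡ 16 (mod 59)
6^29 = 6^(16+8+4+1) ≡ 58 (mod 59).
Result is 58 ≡ −1, so (6/59) = −1.

-1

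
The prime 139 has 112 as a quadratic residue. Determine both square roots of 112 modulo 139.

23, 116

Since 139 ≡ 3 (mod 4), a square root of 112 is 112^((139+1)/4) = 112^35 mod 139.
Repeated squaring: 112^2≡34, 112^4≡44, 112^8≡129, 112^16≡100, 112^32≡131 (mod 139).
112^35 = 112^(32+2+1) ≡ 116 (mod 139).
Check: 116² = 13456 ≡ 112 (mod 139). The two roots are 23 and 116.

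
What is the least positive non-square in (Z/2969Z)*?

(2/2969) = +1, so 2 is a residue.
(3/2969) = −1, so 3 is the smallest positive non-residue mod 2969.

3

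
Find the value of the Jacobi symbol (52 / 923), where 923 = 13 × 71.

Pull out 2^2: since 923 ≡ 3 (mod 8), (2/923) = -1, so (2/923)^2 = +1.
Reciprocity: 13 ≡ 1 and 923 ≡ 3 (mod 4), so (13/923) = +(923/13).
Reduce top mod 13: now compute (0/13).
Top reduces to 0: gcd > 1, so the symbol is 0.

0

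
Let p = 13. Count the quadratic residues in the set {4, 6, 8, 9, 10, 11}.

(4/13) = +1 → QR.
(6/13) = -1 → non-residue.
(8/13) = -1 → non-residue.
(9/13) = +1 → QR.
(10/13) = +1 → QR.
(11/13) = -1 → non-residue.
Total quadratic residues among the 6: 3.

3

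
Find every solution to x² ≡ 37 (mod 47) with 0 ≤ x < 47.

Since 47 ≡ 3 (mod 4), a square root of 37 is 37^((47+1)/4) = 37^12 mod 47.
Repeated squaring: 37^2≡6, 37^4≡36, 37^8≡27 (mod 47).
37^12 = 37^(8+4) ≡ 32 (mod 47).
Check: 32² = 1024 ≡ 37 (mod 47). The two roots are 15 and 32.

15, 32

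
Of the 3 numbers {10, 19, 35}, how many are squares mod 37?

(10/37) = +1 → QR.
(19/37) = -1 → non-residue.
(35/37) = -1 → non-residue.
Total quadratic residues among the 3: 1.

1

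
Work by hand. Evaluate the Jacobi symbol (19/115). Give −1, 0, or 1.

Reciprocity: 19 ≡ 3 and 115 ≡ 3 (mod 4), so (19/115) = −(115/19).
Reduce top mod 19: now compute (1/19).
Reached (1/19) = 1. Collecting the sign flips along the way, the symbol is -1.

-1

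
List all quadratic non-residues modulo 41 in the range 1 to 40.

Square k = 1,…,20 (k and 41−k give the same square):
1²=1, 2²=4, 3²=9, 4²=16, 5²=25, 6²=36, 7²≡8, 8²≡23, 9²≡40, 10²≡18, 11²≡39, 12²≡21, 13²≡5, 14²≡32, 15²≡20, 16²≡10, 17²≡2, 18²≡37, 19²≡33, 20²≡31 (mod 41).
The residues are {1, 2, 4, 5, 8, 9, 10, 16, 18, 20, 21, 23, 25, 31, 32, 33, 36, 37, 39, 40}; the non-residues are the remaining 20 nonzero classes.

3 6 7 11 12 13 14 15 17 19 22 24 26 27 28 29 30 34 35 38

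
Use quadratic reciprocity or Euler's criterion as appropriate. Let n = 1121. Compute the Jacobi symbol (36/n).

1

Pull out 2^2: since 1121 ≡ 1 (mod 8), (2/1121) = +1, so (2/1121)^2 = +1.
Reciprocity: 9 ≡ 1 and 1121 ≡ 1 (mod 4), so (9/1121) = +(1121/9).
Reduce top mod 9: now compute (5/9).
Reciprocity: 5 ≡ 1 and 9 ≡ 1 (mod 4), so (5/9) = +(9/5).
Reduce top mod 5: now compute (4/5).
Pull out 2^2: since 5 ≡ 5 (mod 8), (2/5) = -1, so (2/5)^2 = +1.
Reached (1/5) = 1. Collecting the sign flips along the way, the symbol is +1.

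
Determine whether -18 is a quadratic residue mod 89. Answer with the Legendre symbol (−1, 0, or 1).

First reduce: -18 ≡ 71 (mod 89).
Reciprocity: 71 ≡ 3 and 89 ≡ 1 (mod 4), so (71/89) = +(89/71).
Reduce top mod 71: now compute (18/71).
Pull out 2: since 71 ≡ 7 (mod 8), (2/71) = +1.
Reciprocity: 9 ≡ 1 and 71 ≡ 3 (mod 4), so (9/71) = +(71/9).
Reduce top mod 9: now compute (8/9).
Pull out 2^3: since 9 ≡ 1 (mod 8), (2/9) = +1, so (2/9)^3 = +1.
Reached (1/9) = 1. Collecting the sign flips along the way, the symbol is +1.

1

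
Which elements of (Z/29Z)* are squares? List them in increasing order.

1, 4, 5, 6, 7, 9, 13, 16, 20, 22, 23, 24, 25, 28

Square k = 1,…,14 (k and 29−k give the same square):
1²=1, 2²=4, 3²=9, 4²=16, 5²=25, 6²≡7, 7²≡20, 8²≡6, 9²≡23, 10²≡13, 11²≡5, 12²≡28, 13²≡24, 14²≡22 (mod 29).
So the quadratic residues mod 29 are {1, 4, 5, 6, 7, 9, 13, 16, 20, 22, 23, 24, 25, 28}.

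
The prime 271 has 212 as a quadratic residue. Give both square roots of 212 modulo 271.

Since 271 ≡ 3 (mod 4), a square root of 212 is 212^((271+1)/4) = 212^68 mod 271.
Repeated squaring: 212^2≡229, 212^4≡138, 212^8≡74, 212^16≡56, 212^32≡155, 212^64≡177 (mod 271).
212^68 = 212^(64+4) ≡ 36 (mod 271).
Check: 36² = 1296 ≡ 212 (mod 271). The two roots are 36 and 235.

36, 235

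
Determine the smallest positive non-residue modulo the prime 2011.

2

(2/2011) = −1, so 2 is the smallest positive non-residue mod 2011.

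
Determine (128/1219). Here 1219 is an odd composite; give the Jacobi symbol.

-1

Pull out 2^7: since 1219 ≡ 3 (mod 8), (2/1219) = -1, so (2/1219)^7 = -1.
Reached (1/1219) = 1. Collecting the sign flips along the way, the symbol is -1.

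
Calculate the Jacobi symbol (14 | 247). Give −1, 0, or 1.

Pull out 2: since 247 ≡ 7 (mod 8), (2/247) = +1.
Reciprocity: 7 ≡ 3 and 247 ≡ 3 (mod 4), so (7/247) = −(247/7).
Reduce top mod 7: now compute (2/7).
Pull out 2: since 7 ≡ 7 (mod 8), (2/7) = +1.
Reached (1/7) = 1. Collecting the sign flips along the way, the symbol is -1.

-1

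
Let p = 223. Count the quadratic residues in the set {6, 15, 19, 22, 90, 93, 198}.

(6/223) = -1 → non-residue.
(15/223) = +1 → QR.
(19/223) = +1 → QR.
(22/223) = -1 → non-residue.
(90/223) = -1 → non-residue.
(93/223) = -1 → non-residue.
(198/223) = -1 → non-residue.
Total quadratic residues among the 7: 2.

2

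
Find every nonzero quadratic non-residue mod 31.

3,6,11,12,13,15,17,21,22,23,24,26,27,29,30

Square k = 1,…,15 (k and 31−k give the same square):
1²=1, 2²=4, 3²=9, 4²=16, 5²=25, 6²≡5, 7²≡18, 8²≡2, 9²≡19, 10²≡7, 11²≡28, 12²≡20, 13²≡14, 14²≡10, 15²≡8 (mod 31).
The residues are {1, 2, 4, 5, 7, 8, 9, 10, 14, 16, 18, 19, 20, 25, 28}; the non-residues are the remaining 15 nonzero classes.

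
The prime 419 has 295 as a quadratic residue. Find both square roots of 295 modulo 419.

Since 419 ≡ 3 (mod 4), a square root of 295 is 295^((419+1)/4) = 295^105 mod 419.
Repeated squaring: 295^2≡292, 295^4≡207, 295^8≡111, 295^16≡170, 295^32≡408, 295^64≡121 (mod 419).
295^105 = 295^(64+32+8+1) ≡ 366 (mod 419).
Check: 366² = 133956 ≡ 295 (mod 419). The two roots are 53 and 366.

53, 366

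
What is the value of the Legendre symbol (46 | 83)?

Pull out 2: since 83 ≡ 3 (mod 8), (2/83) = -1.
Reciprocity: 23 ≡ 3 and 83 ≡ 3 (mod 4), so (23/83) = −(83/23).
Reduce top mod 23: now compute (14/23).
Pull out 2: since 23 ≡ 7 (mod 8), (2/23) = +1.
Reciprocity: 7 ≡ 3 and 23 ≡ 3 (mod 4), so (7/23) = −(23/7).
Reduce top mod 7: now compute (2/7).
Pull out 2: since 7 ≡ 7 (mod 8), (2/7) = +1.
Reached (1/7) = 1. Collecting the sign flips along the way, the symbol is -1.

-1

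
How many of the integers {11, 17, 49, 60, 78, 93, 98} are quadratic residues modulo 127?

5

(11/127) = +1 → QR.
(17/127) = +1 → QR.
(49/127) = +1 → QR.
(60/127) = +1 → QR.
(78/127) = -1 → non-residue.
(93/127) = -1 → non-residue.
(98/127) = +1 → QR.
Total quadratic residues among the 7: 5.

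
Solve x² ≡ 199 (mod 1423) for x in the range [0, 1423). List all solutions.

236, 1187

Since 1423 ≡ 3 (mod 4), a square root of 199 is 199^((1423+1)/4) = 199^356 mod 1423.
Repeated squaring: 199^2≡1180, 199^4≡706, 199^8≡386, 199^16≡1004, 199^32≡532, 199^64≡1270, 199^128≡641, 199^256≡1057 (mod 1423).
199^356 = 199^(256+64+32+4) ≡ 1187 (mod 1423).
Check: 1187² = 1408969 ≡ 199 (mod 1423). The two roots are 236 and 1187.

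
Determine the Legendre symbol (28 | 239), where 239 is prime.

Pull out 2^2: since 239 ≡ 7 (mod 8), (2/239) = +1, so (2/239)^2 = +1.
Reciprocity: 7 ≡ 3 and 239 ≡ 3 (mod 4), so (7/239) = −(239/7).
Reduce top mod 7: now compute (1/7).
Reached (1/7) = 1. Collecting the sign flips along the way, the symbol is -1.

-1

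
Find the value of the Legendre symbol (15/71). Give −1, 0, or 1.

1

Reciprocity: 15 ≡ 3 and 71 ≡ 3 (mod 4), so (15/71) = −(71/15).
Reduce top mod 15: now compute (11/15).
Reciprocity: 11 ≡ 3 and 15 ≡ 3 (mod 4), so (11/15) = −(15/11).
Reduce top mod 11: now compute (4/11).
Pull out 2^2: since 11 ≡ 3 (mod 8), (2/11) = -1, so (2/11)^2 = +1.
Reached (1/11) = 1. Collecting the sign flips along the way, the symbol is +1.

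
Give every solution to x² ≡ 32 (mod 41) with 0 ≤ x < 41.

14, 27

41 ≡ 1 (mod 4), so we find a root by search.
Trying successive values, 14² = 196 ≡ 32 (mod 41). The other root is 41 − 14 = 27.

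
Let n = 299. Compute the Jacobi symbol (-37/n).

First reduce: -37 ≡ 262 (mod 299).
Pull out 2: since 299 ≡ 3 (mod 8), (2/299) = -1.
Reciprocity: 131 ≡ 3 and 299 ≡ 3 (mod 4), so (131/299) = −(299/131).
Reduce top mod 131: now compute (37/131).
Reciprocity: 37 ≡ 1 and 131 ≡ 3 (mod 4), so (37/131) = +(131/37).
Reduce top mod 37: now compute (20/37).
Pull out 2^2: since 37 ≡ 5 (mod 8), (2/37) = -1, so (2/37)^2 = +1.
Reciprocity: 5 ≡ 1 and 37 ≡ 1 (mod 4), so (5/37) = +(37/5).
Reduce top mod 5: now compute (2/5).
Pull out 2: since 5 ≡ 5 (mod 8), (2/5) = -1.
Reached (1/5) = 1. Collecting the sign flips along the way, the symbol is -1.

-1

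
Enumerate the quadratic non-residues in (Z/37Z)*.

2, 5, 6, 8, 13, 14, 15, 17, 18, 19, 20, 22, 23, 24, 29, 31, 32, 35

Square k = 1,…,18 (k and 37−k give the same square):
1²=1, 2²=4, 3²=9, 4²=16, 5²=25, 6²=36, 7²≡12, 8²≡27, 9²≡7, 10²≡26, 11²≡10, 12²≡33, 13²≡21, 14²≡11, 15²≡3, 16²≡34, 17²≡30, 18²≡28 (mod 37).
The residues are {1, 3, 4, 7, 9, 10, 11, 12, 16, 21, 25, 26, 27, 28, 30, 33, 34, 36}; the non-residues are the remaining 18 nonzero classes.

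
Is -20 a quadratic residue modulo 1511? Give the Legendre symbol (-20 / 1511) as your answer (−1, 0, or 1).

First reduce: -20 ≡ 1491 (mod 1511).
Reciprocity: 1491 ≡ 3 and 1511 ≡ 3 (mod 4), so (1491/1511) = −(1511/1491).
Reduce top mod 1491: now compute (20/1491).
Pull out 2^2: since 1491 ≡ 3 (mod 8), (2/1491) = -1, so (2/1491)^2 = +1.
Reciprocity: 5 ≡ 1 and 1491 ≡ 3 (mod 4), so (5/1491) = +(1491/5).
Reduce top mod 5: now compute (1/5).
Reached (1/5) = 1. Collecting the sign flips along the way, the symbol is -1.

-1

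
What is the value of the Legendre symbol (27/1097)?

-1

Reciprocity: 27 ≡ 3 and 1097 ≡ 1 (mod 4), so (27/1097) = +(1097/27).
Reduce top mod 27: now compute (17/27).
Reciprocity: 17 ≡ 1 and 27 ≡ 3 (mod 4), so (17/27) = +(27/17).
Reduce top mod 17: now compute (10/17).
Pull out 2: since 17 ≡ 1 (mod 8), (2/17) = +1.
Reciprocity: 5 ≡ 1 and 17 ≡ 1 (mod 4), so (5/17) = +(17/5).
Reduce top mod 5: now compute (2/5).
Pull out 2: since 5 ≡ 5 (mod 8), (2/5) = -1.
Reached (1/5) = 1. Collecting the sign flips along the way, the symbol is -1.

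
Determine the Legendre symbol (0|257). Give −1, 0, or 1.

0

Top reduces to 0: gcd > 1, so the symbol is 0.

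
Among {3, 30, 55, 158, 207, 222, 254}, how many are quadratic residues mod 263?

3

(3/263) = +1 → QR.
(30/263) = -1 → non-residue.
(55/263) = -1 → non-residue.
(158/263) = -1 → non-residue.
(207/263) = +1 → QR.
(222/263) = +1 → QR.
(254/263) = -1 → non-residue.
Total quadratic residues among the 7: 3.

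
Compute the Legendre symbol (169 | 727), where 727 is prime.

1

Euler's criterion: (169/727) ≡ 169^363 (mod 727).
169^2 ≡ 208 (mod 727)
169^4 ≡ 371 (mod 727)
169^8 ≡ 238 (mod 727)
169^16 ≡ 665 (mod 727)
169^32 ≡ 209 (mod 727)
169^64 ≡ 61 (mod 727)
169^128 ≡ 86 (mod 727)
169^256 ≡ 126 (mod 727)
169^363 = 169^(256+64+32+8+2+1) ≡ 1 (mod 727).
Result is 1, so (169/727) = 1.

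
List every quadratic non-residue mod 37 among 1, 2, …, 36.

Square k = 1,…,18 (k and 37−k give the same square):
1²=1, 2²=4, 3²=9, 4²=16, 5²=25, 6²=36, 7²≡12, 8²≡27, 9²≡7, 10²≡26, 11²≡10, 12²≡33, 13²≡21, 14²≡11, 15²≡3, 16²≡34, 17²≡30, 18²≡28 (mod 37).
The residues are {1, 3, 4, 7, 9, 10, 11, 12, 16, 21, 25, 26, 27, 28, 30, 33, 34, 36}; the non-residues are the remaining 18 nonzero classes.

2, 5, 6, 8, 13, 14, 15, 17, 18, 19, 20, 22, 23, 24, 29, 31, 32, 35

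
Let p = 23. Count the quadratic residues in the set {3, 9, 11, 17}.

2

(3/23) = +1 → QR.
(9/23) = +1 → QR.
(11/23) = -1 → non-residue.
(17/23) = -1 → non-residue.
Total quadratic residues among the 4: 2.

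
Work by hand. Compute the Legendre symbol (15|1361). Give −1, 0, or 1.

Reciprocity: 15 ≡ 3 and 1361 ≡ 1 (mod 4), so (15/1361) = +(1361/15).
Reduce top mod 15: now compute (11/15).
Reciprocity: 11 ≡ 3 and 15 ≡ 3 (mod 4), so (11/15) = −(15/11).
Reduce top mod 11: now compute (4/11).
Pull out 2^2: since 11 ≡ 3 (mod 8), (2/11) = -1, so (2/11)^2 = +1.
Reached (1/11) = 1. Collecting the sign flips along the way, the symbol is -1.

-1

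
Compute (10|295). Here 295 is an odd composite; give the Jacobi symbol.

0

Pull out 2: since 295 ≡ 7 (mod 8), (2/295) = +1.
Reciprocity: 5 ≡ 1 and 295 ≡ 3 (mod 4), so (5/295) = +(295/5).
Reduce top mod 5: now compute (0/5).
Top reduces to 0: gcd > 1, so the symbol is 0.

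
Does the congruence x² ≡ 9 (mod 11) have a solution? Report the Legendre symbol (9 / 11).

1

Euler's criterion: (9/11) ≡ 9^5 (mod 11).
9^2 ≡ 4 (mod 11)
9^4 ≡ 5 (mod 11)
9^5 = 9^(4+1) ≡ 1 (mod 11).
Result is 1, so (9/11) = 1.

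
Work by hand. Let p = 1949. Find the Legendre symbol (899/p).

-1

Reciprocity: 899 ≡ 3 and 1949 ≡ 1 (mod 4), so (899/1949) = +(1949/899).
Reduce top mod 899: now compute (151/899).
Reciprocity: 151 ≡ 3 and 899 ≡ 3 (mod 4), so (151/899) = −(899/151).
Reduce top mod 151: now compute (144/151).
Pull out 2^4: since 151 ≡ 7 (mod 8), (2/151) = +1, so (2/151)^4 = +1.
Reciprocity: 9 ≡ 1 and 151 ≡ 3 (mod 4), so (9/151) = +(151/9).
Reduce top mod 9: now compute (7/9).
Reciprocity: 7 ≡ 3 and 9 ≡ 1 (mod 4), so (7/9) = +(9/7).
Reduce top mod 7: now compute (2/7).
Pull out 2: since 7 ≡ 7 (mod 8), (2/7) = +1.
Reached (1/7) = 1. Collecting the sign flips along the way, the symbol is -1.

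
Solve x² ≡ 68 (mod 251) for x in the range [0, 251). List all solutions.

Since 251 ≡ 3 (mod 4), a square root of 68 is 68^((251+1)/4) = 68^63 mod 251.
Repeated squaring: 68^2≡106, 68^4≡192, 68^8≡218, 68^16≡85, 68^32≡197 (mod 251).
68^63 = 68^(32+16+8+4+2+1) ≡ 161 (mod 251).
Check: 161² = 25921 ≡ 68 (mod 251). The two roots are 90 and 161.

90, 161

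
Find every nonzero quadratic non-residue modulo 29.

Square k = 1,…,14 (k and 29−k give the same square):
1²=1, 2²=4, 3²=9, 4²=16, 5²=25, 6²≡7, 7²≡20, 8²≡6, 9²≡23, 10²≡13, 11²≡5, 12²≡28, 13²≡24, 14²≡22 (mod 29).
The residues are {1, 4, 5, 6, 7, 9, 13, 16, 20, 22, 23, 24, 25, 28}; the non-residues are the remaining 14 nonzero classes.

2, 3, 8, 10, 11, 12, 14, 15, 17, 18, 19, 21, 26, 27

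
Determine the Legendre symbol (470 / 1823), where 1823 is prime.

Pull out 2: since 1823 ≡ 7 (mod 8), (2/1823) = +1.
Reciprocity: 235 ≡ 3 and 1823 ≡ 3 (mod 4), so (235/1823) = −(1823/235).
Reduce top mod 235: now compute (178/235).
Pull out 2: since 235 ≡ 3 (mod 8), (2/235) = -1.
Reciprocity: 89 ≡ 1 and 235 ≡ 3 (mod 4), so (89/235) = +(235/89).
Reduce top mod 89: now compute (57/89).
Reciprocity: 57 ≡ 1 and 89 ≡ 1 (mod 4), so (57/89) = +(89/57).
Reduce top mod 57: now compute (32/57).
Pull out 2^5: since 57 ≡ 1 (mod 8), (2/57) = +1, so (2/57)^5 = +1.
Reached (1/57) = 1. Collecting the sign flips along the way, the symbol is +1.

1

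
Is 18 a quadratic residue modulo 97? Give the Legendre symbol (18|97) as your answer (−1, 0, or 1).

1

Euler's criterion: (18/97) ≡ 18^48 (mod 97).
18^2 ≡ 33 (mod 97)
18^4 ≡ 22 (mod 97)
18^8 ≡ 96 (mod 97)
18^16 ≡ 1 (mod 97)
18^32 ≡ 1 (mod 97)
18^48 = 18^(32+16) ≡ 1 (mod 97).
Result is 1, so (18/97) = 1.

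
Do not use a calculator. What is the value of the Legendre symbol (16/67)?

Pull out 2^4: since 67 ≡ 3 (mod 8), (2/67) = -1, so (2/67)^4 = +1.
Reached (1/67) = 1. Collecting the sign flips along the way, the symbol is +1.

1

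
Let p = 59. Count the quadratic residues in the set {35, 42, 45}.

2

(35/59) = +1 → QR.
(42/59) = -1 → non-residue.
(45/59) = +1 → QR.
Total quadratic residues among the 3: 2.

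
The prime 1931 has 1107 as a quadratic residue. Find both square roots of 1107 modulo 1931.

855, 1076

Since 1931 ≡ 3 (mod 4), a square root of 1107 is 1107^((1931+1)/4) = 1107^483 mod 1931.
Repeated squaring: 1107^2≡1195, 1107^4≡1016, 1107^8≡1102, 1107^16≡1736, 1107^32≡1336, 1107^64≡652, 1107^128≡284, 1107^256≡1485 (mod 1931).
1107^483 = 1107^(256+128+64+32+2+1) ≡ 855 (mod 1931).
Check: 855² = 731025 ≡ 1107 (mod 1931). The two roots are 855 and 1076.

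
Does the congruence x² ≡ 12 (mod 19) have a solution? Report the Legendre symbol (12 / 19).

-1

Euler's criterion: (12/19) ≡ 12^9 (mod 19).
12^2 ≡ 11 (mod 19)
12^4 ≡ 7 (mod 19)
12^8 ≡ 11 (mod 19)
12^9 = 12^(8+1) ≡ 18 (mod 19).
Result is 18 ≡ −1, so (12/19) = −1.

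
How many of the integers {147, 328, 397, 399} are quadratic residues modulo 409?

(147/409) = +1 → QR.
(328/409) = +1 → QR.
(397/409) = +1 → QR.
(399/409) = +1 → QR.
Total quadratic residues among the 4: 4.

4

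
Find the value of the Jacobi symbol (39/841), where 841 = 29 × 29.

1

Reciprocity: 39 ≡ 3 and 841 ≡ 1 (mod 4), so (39/841) = +(841/39).
Reduce top mod 39: now compute (22/39).
Pull out 2: since 39 ≡ 7 (mod 8), (2/39) = +1.
Reciprocity: 11 ≡ 3 and 39 ≡ 3 (mod 4), so (11/39) = −(39/11).
Reduce top mod 11: now compute (6/11).
Pull out 2: since 11 ≡ 3 (mod 8), (2/11) = -1.
Reciprocity: 3 ≡ 3 and 11 ≡ 3 (mod 4), so (3/11) = −(11/3).
Reduce top mod 3: now compute (2/3).
Pull out 2: since 3 ≡ 3 (mod 8), (2/3) = -1.
Reached (1/3) = 1. Collecting the sign flips along the way, the symbol is +1.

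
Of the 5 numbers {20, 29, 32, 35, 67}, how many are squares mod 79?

3

(20/79) = +1 → QR.
(29/79) = -1 → non-residue.
(32/79) = +1 → QR.
(35/79) = -1 → non-residue.
(67/79) = +1 → QR.
Total quadratic residues among the 5: 3.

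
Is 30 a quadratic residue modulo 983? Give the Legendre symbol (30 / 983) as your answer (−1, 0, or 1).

Euler's criterion: (30/983) ≡ 30^491 (mod 983).
30^2 ≡ 900 (mod 983)
30^4 ≡ 8 (mod 983)
30^8 ≡ 64 (mod 983)
30^16 ≡ 164 (mod 983)
30^32 ≡ 355 (mod 983)
30^64 ≡ 201 (mod 983)
30^128 ≡ 98 (mod 983)
30^256 ≡ 757 (mod 983)
30^491 = 30^(256+128+64+32+8+2+1) ≡ 982 (mod 983).
Result is 982 ≡ −1, so (30/983) = −1.

-1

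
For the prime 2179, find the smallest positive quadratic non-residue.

(2/2179) = −1, so 2 is the smallest positive non-residue mod 2179.

2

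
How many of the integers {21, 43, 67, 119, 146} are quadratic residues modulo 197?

2

(21/197) = -1 → non-residue.
(43/197) = +1 → QR.
(67/197) = -1 → non-residue.
(119/197) = -1 → non-residue.
(146/197) = +1 → QR.
Total quadratic residues among the 5: 2.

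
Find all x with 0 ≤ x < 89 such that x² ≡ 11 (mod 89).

89 ≡ 1 (mod 4), so we find a root by search.
Trying successive values, 10² = 100 ≡ 11 (mod 89). The other root is 89 − 10 = 79.

10, 79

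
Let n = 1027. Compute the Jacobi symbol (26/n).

0

Pull out 2: since 1027 ≡ 3 (mod 8), (2/1027) = -1.
Reciprocity: 13 ≡ 1 and 1027 ≡ 3 (mod 4), so (13/1027) = +(1027/13).
Reduce top mod 13: now compute (0/13).
Top reduces to 0: gcd > 1, so the symbol is 0.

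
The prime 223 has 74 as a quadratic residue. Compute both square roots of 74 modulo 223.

48, 175

Since 223 ≡ 3 (mod 4), a square root of 74 is 74^((223+1)/4) = 74^56 mod 223.
Repeated squaring: 74^2≡124, 74^4≡212, 74^8≡121, 74^16≡146, 74^32≡131 (mod 223).
74^56 = 74^(32+16+8) ≡ 175 (mod 223).
Check: 175² = 30625 ≡ 74 (mod 223). The two roots are 48 and 175.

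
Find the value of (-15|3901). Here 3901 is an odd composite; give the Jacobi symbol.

First reduce: -15 ≡ 3886 (mod 3901).
Pull out 2: since 3901 ≡ 5 (mod 8), (2/3901) = -1.
Reciprocity: 1943 ≡ 3 and 3901 ≡ 1 (mod 4), so (1943/3901) = +(3901/1943).
Reduce top mod 1943: now compute (15/1943).
Reciprocity: 15 ≡ 3 and 1943 ≡ 3 (mod 4), so (15/1943) = −(1943/15).
Reduce top mod 15: now compute (8/15).
Pull out 2^3: since 15 ≡ 7 (mod 8), (2/15) = +1, so (2/15)^3 = +1.
Reached (1/15) = 1. Collecting the sign flips along the way, the symbol is +1.

1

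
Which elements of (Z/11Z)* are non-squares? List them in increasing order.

2, 6, 7, 8, 10

Square k = 1,…,5 (k and 11−k give the same square):
1²=1, 2²=4, 3²=9, 4²≡5, 5²≡3 (mod 11).
The residues are {1, 3, 4, 5, 9}; the non-residues are the remaining 5 nonzero classes.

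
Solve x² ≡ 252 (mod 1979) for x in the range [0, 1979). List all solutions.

Since 1979 ≡ 3 (mod 4), a square root of 252 is 252^((1979+1)/4) = 252^495 mod 1979.
Repeated squaring: 252^2≡176, 252^4≡1291, 252^8≡363, 252^16≡1155, 252^32≡179, 252^64≡377, 252^128≡1620, 252^256≡246 (mod 1979).
252^495 = 252^(256+128+64+32+8+4+2+1) ≡ 654 (mod 1979).
Check: 654² = 427716 ≡ 252 (mod 1979). The two roots are 654 and 1325.

654, 1325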